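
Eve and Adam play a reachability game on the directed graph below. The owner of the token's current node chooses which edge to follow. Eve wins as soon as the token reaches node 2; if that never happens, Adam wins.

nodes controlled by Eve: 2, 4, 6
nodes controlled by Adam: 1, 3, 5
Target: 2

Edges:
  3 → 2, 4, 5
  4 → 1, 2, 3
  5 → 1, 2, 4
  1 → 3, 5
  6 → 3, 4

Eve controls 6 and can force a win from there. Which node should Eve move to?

A0 = {2}
A1: add {4} — 4 (Eve) has 4→2.
A2: add {6} — 6 (Eve) has 6→4.
A3 = A2; e.g. 1 (Adam) can still go to 3. Fixed point.
From 6, successor 4 is in the attractor (rank 1); the other successor 3 is not.

4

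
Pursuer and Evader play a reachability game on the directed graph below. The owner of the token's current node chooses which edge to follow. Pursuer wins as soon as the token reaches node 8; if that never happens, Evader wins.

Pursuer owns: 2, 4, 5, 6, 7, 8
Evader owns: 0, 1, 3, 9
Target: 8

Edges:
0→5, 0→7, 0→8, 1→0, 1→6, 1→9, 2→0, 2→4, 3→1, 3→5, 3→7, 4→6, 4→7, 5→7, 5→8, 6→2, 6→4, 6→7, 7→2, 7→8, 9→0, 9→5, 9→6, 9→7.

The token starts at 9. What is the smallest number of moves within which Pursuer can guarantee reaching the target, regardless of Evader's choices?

3

A0 = {8}
A1: add {5, 7} — 5 (Pursuer) has 5→8; 7 (Pursuer) has 7→8.
A2: add {0, 4, 6} — 0 (Evader): all of {5, 7, 8} already in; 4 (Pursuer) has 4→7; 6 (Pursuer) has 6→7.
A3: add {2, 9} — 2 (Pursuer) has 2→0; 9 (Evader): all of {0, 5, 6, 7} already in.
9 enters the attractor at level 3, so Pursuer can force the target in 3 moves from there.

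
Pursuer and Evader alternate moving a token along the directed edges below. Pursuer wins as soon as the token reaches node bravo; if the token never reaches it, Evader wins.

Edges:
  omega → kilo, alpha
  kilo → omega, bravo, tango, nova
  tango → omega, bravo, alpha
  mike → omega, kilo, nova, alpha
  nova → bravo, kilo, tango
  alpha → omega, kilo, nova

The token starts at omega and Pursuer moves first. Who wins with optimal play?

Evader

Track states (vertex, player-to-move).
A0 = {(bravo,Pursuer), (bravo,Evader)}
A1: add {(kilo,Pursuer), (tango,Pursuer), (nova,Pursuer)}.
A2: add {(nova,Evader)}.
A3: add {(mike,Pursuer), (alpha,Pursuer)}.
A4: add {(omega,Evader)}.
A5 = A4; e.g. (omega,Pursuer) stays out. (omega,Pursuer) never enters ⇒ Evader avoids the target.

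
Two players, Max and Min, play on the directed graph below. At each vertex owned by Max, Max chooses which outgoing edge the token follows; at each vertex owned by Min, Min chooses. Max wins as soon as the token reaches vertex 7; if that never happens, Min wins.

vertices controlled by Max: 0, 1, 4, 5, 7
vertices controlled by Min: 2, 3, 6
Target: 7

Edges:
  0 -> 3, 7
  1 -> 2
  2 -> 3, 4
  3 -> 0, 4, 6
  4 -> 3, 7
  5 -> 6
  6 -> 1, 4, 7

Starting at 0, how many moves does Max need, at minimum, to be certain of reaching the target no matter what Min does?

1

A0 = {7}
A1: add {0, 4} — 0 (Max) has 0→7; 4 (Max) has 4→7.
A2 = A1; e.g. 1 (Max) has no edge into A1. Fixed point.
0 enters the attractor at level 1, so Max can force the target in 1 move from there.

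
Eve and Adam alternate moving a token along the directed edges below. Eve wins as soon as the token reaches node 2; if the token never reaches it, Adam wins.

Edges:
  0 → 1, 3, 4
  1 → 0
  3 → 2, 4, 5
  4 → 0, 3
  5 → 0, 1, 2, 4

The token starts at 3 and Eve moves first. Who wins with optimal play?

Track states (vertex, player-to-move).
A0 = {(2,Eve), (2,Adam)}
A1: add {(3,Eve), (5,Eve)}.
(3,Eve) ∈ A1 ⇒ Eve forces the target.

Eve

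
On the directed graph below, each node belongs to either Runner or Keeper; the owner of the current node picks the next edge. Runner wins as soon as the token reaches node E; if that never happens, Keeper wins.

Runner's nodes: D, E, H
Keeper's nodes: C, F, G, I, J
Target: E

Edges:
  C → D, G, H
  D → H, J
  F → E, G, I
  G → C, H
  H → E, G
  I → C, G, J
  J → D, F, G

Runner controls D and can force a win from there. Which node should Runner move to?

A0 = {E}
A1: add {H} — H (Runner) has H→E.
A2: add {D} — D (Runner) has D→H.
A3 = A2; e.g. C (Keeper) can still go to G. Fixed point.
From D, successor H is in the attractor (rank 1); the other successor J is not.

H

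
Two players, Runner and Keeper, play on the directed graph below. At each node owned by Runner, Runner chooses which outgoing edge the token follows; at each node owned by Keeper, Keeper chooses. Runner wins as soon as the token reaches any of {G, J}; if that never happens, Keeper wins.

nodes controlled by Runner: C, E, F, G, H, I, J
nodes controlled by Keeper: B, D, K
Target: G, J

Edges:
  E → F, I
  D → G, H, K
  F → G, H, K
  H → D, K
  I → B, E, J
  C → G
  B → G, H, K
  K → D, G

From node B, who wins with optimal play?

A0 = {G, J}
A1: add {C, F, I} — C (Runner) has C→G; F (Runner) has F→G; I (Runner) has I→J.
A2: add {E} — E (Runner) has E→F.
A3 = A2; e.g. B (Keeper) can still go to H. Fixed point.
B never enters the attractor, so Keeper can avoid the target forever.

Keeper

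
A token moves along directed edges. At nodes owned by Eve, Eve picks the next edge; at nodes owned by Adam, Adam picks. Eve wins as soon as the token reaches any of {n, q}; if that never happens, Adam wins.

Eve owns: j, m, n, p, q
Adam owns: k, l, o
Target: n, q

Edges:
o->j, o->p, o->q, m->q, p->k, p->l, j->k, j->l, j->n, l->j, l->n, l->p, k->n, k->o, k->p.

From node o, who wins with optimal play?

Adam

A0 = {n, q}
A1: add {j, m} — j (Eve) has j→n; m (Eve) has m→q.
A2 = A1; e.g. k (Adam) can still go to o. Fixed point.
o never enters the attractor, so Adam can avoid the target forever.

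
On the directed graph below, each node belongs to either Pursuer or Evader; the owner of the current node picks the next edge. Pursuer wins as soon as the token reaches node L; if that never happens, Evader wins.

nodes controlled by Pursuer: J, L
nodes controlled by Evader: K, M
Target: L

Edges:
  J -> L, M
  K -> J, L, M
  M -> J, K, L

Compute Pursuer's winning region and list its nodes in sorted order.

J, L

A0 = {L}
A1: add {J} — J (Pursuer) has J→L.
A2 = A1; e.g. K (Evader) can still go to M. Fixed point.
Pursuer's winning region = {J, L}.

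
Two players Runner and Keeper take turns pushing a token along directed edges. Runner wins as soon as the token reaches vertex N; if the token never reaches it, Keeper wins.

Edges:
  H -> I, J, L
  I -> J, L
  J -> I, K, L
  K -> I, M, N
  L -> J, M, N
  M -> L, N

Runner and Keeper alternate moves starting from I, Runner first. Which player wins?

Track states (vertex, player-to-move).
A0 = {(N,Runner), (N,Keeper)}
A1: add {(K,Runner), (L,Runner), (M,Runner)}.
A2: add {(M,Keeper)}.
A3 = A2; e.g. (H,Runner) stays out. (I,Runner) never enters ⇒ Keeper avoids the target.

Keeper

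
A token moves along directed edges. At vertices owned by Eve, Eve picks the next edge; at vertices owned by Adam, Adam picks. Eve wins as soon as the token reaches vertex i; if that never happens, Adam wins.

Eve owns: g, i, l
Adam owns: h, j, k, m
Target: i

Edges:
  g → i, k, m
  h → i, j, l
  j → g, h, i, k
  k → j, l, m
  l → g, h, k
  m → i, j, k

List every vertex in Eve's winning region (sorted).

A0 = {i}
A1: add {g} — g (Eve) has g→i.
A2: add {l} — l (Eve) has l→g.
A3 = A2; e.g. h (Adam) can still go to j. Fixed point.
Eve's winning region = {g, i, l}.

g, i, l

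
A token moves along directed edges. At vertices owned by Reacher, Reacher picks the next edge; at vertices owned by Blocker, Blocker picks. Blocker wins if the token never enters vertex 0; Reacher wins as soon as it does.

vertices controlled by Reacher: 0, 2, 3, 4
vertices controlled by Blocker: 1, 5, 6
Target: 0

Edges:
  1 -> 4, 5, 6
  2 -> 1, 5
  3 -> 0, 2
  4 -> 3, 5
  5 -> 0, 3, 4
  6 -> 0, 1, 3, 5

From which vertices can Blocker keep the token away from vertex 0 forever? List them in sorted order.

A0 = {0}
A1: add {3} — 3 (Reacher) has 3→0.
A2: add {4} — 4 (Reacher) has 4→3.
A3: add {5} — 5 (Blocker): all of {0, 3, 4} already in.
A4: add {2} — 2 (Reacher) has 2→5.
A5 = A4; e.g. 1 (Blocker) can still go to 6. Fixed point.
Reacher's attractor = {0, 2, 3, 4, 5}; Blocker avoids the target exactly from the complement.

1, 6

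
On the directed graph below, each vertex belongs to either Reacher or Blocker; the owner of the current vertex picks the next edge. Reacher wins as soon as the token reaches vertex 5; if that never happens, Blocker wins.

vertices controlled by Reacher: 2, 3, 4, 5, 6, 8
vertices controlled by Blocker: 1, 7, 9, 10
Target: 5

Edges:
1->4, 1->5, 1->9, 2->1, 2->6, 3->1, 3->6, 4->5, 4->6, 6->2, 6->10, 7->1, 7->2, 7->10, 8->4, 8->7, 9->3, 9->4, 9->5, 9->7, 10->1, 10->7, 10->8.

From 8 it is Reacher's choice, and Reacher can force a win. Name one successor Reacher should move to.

4

A0 = {5}
A1: add {4} — 4 (Reacher) has 4→5.
A2: add {8} — 8 (Reacher) has 8→4.
A3 = A2; e.g. 1 (Blocker) can still go to 9. Fixed point.
From 8, successor 4 is in the attractor (rank 1); the other successor 7 is not.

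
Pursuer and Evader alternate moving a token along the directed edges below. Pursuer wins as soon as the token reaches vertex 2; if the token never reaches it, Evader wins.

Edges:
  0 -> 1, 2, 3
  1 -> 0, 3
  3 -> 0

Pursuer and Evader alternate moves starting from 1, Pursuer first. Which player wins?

Pursuer

Track states (vertex, player-to-move).
A0 = {(2,Pursuer), (2,Evader)}
A1: add {(0,Pursuer)}.
A2: add {(3,Evader)}.
A3: add {(1,Pursuer)}.
(1,Pursuer) ∈ A3 ⇒ Pursuer forces the target.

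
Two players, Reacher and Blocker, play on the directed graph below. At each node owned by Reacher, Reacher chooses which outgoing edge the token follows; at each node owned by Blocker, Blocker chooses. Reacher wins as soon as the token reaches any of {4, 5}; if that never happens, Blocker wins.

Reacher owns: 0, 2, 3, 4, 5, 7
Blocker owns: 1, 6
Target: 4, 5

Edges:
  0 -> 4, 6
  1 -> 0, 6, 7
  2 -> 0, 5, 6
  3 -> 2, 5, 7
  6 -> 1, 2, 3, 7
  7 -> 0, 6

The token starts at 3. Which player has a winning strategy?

A0 = {4, 5}
A1: add {0, 2, 3} — 0 (Reacher) has 0→4; 2 (Reacher) has 2→5; 3 (Reacher) has 3→5.
3 ∈ A1, so Reacher can force the target.

Reacher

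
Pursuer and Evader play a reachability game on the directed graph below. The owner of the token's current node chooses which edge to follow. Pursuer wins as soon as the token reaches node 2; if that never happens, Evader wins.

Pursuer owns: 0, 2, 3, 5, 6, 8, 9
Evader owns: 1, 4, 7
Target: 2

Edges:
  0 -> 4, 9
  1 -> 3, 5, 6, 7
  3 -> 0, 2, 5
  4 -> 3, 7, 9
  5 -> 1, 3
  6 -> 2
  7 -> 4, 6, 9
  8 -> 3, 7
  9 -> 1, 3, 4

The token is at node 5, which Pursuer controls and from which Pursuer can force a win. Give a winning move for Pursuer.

3

A0 = {2}
A1: add {3, 6} — 3 (Pursuer) has 3→2; 6 (Pursuer) has 6→2.
A2: add {5, 8, 9} — 5 (Pursuer) has 5→3; 8 (Pursuer) has 8→3; 9 (Pursuer) has 9→3.
A3: add {0} — 0 (Pursuer) has 0→9.
A4 = A3; e.g. 1 (Evader) can still go to 7. Fixed point.
From 5, successor 3 is in the attractor (rank 1); the other successor 1 is not.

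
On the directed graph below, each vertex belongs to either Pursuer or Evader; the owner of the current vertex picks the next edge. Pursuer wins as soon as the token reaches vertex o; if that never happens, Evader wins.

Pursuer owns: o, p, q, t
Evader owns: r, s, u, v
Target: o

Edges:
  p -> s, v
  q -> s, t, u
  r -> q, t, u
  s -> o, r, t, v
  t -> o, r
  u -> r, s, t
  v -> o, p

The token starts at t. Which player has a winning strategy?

Pursuer

A0 = {o}
A1: add {t} — t (Pursuer) has t→o.
t ∈ A1, so Pursuer can force the target.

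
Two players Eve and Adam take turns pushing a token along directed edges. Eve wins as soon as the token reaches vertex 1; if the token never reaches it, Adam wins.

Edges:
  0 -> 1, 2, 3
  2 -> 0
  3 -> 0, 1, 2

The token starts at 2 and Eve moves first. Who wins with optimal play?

Adam

Track states (vertex, player-to-move).
A0 = {(1,Eve), (1,Adam)}
A1: add {(0,Eve), (3,Eve)}.
A2: add {(2,Adam)}.
A3 = A2; e.g. (0,Adam) stays out. (2,Eve) never enters ⇒ Adam avoids the target.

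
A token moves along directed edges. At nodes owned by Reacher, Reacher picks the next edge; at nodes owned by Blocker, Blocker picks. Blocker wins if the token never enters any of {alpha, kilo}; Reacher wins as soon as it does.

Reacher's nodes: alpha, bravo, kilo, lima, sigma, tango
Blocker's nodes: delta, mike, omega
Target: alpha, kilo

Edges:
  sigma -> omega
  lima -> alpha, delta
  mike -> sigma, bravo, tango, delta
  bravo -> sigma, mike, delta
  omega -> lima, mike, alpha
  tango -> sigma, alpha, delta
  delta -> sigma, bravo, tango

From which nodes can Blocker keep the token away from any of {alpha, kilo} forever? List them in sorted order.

bravo, delta, mike, omega, sigma

A0 = {alpha, kilo}
A1: add {lima, tango} — lima (Reacher) has lima→alpha; tango (Reacher) has tango→alpha.
A2 = A1; e.g. sigma (Reacher) has no edge into A1. Fixed point.
Reacher's attractor = {alpha, kilo, lima, tango}; Blocker avoids the target exactly from the complement.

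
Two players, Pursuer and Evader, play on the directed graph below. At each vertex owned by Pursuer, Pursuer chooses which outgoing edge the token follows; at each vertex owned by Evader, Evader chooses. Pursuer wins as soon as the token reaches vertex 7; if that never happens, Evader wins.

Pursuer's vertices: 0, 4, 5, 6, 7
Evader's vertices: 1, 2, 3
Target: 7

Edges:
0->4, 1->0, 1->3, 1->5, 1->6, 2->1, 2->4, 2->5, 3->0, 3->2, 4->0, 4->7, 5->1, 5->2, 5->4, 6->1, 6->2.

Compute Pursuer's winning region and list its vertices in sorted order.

0, 4, 5, 7

A0 = {7}
A1: add {4} — 4 (Pursuer) has 4→7.
A2: add {0, 5} — 0 (Pursuer) has 0→4; 5 (Pursuer) has 5→4.
A3 = A2; e.g. 1 (Evader) can still go to 3. Fixed point.
Pursuer's winning region = {0, 4, 5, 7}.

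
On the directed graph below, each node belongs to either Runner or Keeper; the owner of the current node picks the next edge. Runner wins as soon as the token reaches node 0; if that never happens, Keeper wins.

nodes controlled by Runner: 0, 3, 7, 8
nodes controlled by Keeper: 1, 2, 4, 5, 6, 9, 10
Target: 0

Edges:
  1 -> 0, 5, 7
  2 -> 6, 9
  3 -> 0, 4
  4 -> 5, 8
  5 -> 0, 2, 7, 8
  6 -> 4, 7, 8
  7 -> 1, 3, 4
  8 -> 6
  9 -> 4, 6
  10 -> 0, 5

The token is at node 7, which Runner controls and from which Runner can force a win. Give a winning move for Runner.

3

A0 = {0}
A1: add {3} — 3 (Runner) has 3→0.
A2: add {7} — 7 (Runner) has 7→3.
A3 = A2; e.g. 1 (Keeper) can still go to 5. Fixed point.
From 7, successor 3 is in the attractor (rank 1); the other successors 1, 4 are not.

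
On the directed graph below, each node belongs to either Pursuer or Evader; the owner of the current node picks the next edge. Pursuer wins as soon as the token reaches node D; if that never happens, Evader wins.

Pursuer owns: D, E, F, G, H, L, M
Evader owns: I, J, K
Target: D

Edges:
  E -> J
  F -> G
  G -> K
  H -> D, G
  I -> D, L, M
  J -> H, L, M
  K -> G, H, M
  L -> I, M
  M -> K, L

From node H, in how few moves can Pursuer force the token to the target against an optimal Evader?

A0 = {D}
A1: add {H} — H (Pursuer) has H→D.
A2 = A1; e.g. E (Pursuer) has no edge into A1. Fixed point.
H enters the attractor at level 1, so Pursuer can force the target in 1 move from there.

1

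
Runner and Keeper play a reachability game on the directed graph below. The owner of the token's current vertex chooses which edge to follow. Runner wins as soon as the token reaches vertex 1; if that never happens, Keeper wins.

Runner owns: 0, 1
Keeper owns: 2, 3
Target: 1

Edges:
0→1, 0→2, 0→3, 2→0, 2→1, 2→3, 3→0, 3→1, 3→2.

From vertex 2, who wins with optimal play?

A0 = {1}
A1: add {0} — 0 (Runner) has 0→1.
A2 = A1; e.g. 2 (Keeper) can still go to 3. Fixed point.
2 never enters the attractor, so Keeper can avoid the target forever.

Keeper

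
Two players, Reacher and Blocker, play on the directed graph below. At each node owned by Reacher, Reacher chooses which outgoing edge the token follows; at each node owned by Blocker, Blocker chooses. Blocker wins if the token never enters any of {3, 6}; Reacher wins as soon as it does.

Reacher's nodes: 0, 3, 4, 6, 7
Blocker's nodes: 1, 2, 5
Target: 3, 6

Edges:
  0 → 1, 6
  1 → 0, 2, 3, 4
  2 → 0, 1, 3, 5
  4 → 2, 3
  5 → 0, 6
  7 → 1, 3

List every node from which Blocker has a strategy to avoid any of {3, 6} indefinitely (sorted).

A0 = {3, 6}
A1: add {0, 4, 7} — 0 (Reacher) has 0→6; 4 (Reacher) has 4→3; 7 (Reacher) has 7→3.
A2: add {5} — 5 (Blocker): all of {0, 6} already in.
A3 = A2; e.g. 1 (Blocker) can still go to 2. Fixed point.
Reacher's attractor = {0, 3, 4, 5, 6, 7}; Blocker avoids the target exactly from the complement.

1, 2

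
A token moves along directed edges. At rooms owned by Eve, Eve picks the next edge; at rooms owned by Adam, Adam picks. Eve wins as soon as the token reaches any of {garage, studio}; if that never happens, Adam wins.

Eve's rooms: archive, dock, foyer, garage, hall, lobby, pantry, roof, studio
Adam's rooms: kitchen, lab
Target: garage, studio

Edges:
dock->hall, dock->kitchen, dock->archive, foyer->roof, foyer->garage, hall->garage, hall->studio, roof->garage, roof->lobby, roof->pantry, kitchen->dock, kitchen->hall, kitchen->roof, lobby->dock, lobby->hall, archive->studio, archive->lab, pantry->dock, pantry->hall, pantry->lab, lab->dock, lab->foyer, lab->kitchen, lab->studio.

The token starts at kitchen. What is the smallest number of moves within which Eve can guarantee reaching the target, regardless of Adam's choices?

A0 = {garage, studio}
A1: add {archive, foyer, hall, roof} — foyer (Eve) has foyer→garage; hall (Eve) has hall→garage; roof (Eve) has roof→garage; archive (Eve) has archive→studio.
A2: add {dock, lobby, pantry} — dock (Eve) has dock→hall; lobby (Eve) has lobby→hall; pantry (Eve) has pantry→hall.
A3: add {kitchen} — kitchen (Adam): all of {dock, hall, roof} already in.
kitchen enters the attractor at level 3, so Eve can force the target in 3 moves from there.

3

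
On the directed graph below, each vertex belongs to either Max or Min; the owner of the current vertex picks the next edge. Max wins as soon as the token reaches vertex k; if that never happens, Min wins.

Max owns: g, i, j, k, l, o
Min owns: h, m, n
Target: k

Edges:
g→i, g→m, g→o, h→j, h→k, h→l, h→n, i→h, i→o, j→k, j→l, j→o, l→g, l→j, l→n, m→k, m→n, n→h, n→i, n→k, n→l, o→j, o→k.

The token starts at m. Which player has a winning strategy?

A0 = {k}
A1: add {j, o} — j (Max) has j→k; o (Max) has o→k.
A2: add {g, i, l} — g (Max) has g→o; i (Max) has i→o; l (Max) has l→j.
A3 = A2; e.g. h (Min) can still go to n. Fixed point.
m never enters the attractor, so Min can avoid the target forever.

Min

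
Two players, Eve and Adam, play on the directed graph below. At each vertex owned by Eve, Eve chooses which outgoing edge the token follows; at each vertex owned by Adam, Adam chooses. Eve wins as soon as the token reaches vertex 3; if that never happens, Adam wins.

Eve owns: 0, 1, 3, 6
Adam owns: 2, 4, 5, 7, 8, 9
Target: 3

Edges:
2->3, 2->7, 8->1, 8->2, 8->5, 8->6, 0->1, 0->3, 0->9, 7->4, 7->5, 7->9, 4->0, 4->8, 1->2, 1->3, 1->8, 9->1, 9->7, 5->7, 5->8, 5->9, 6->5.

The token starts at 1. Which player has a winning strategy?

A0 = {3}
A1: add {0, 1} — 0 (Eve) has 0→3; 1 (Eve) has 1→3.
A2 = A1; e.g. 2 (Adam) can still go to 7. Fixed point.
1 ∈ A1, so Eve can force the target.

Eve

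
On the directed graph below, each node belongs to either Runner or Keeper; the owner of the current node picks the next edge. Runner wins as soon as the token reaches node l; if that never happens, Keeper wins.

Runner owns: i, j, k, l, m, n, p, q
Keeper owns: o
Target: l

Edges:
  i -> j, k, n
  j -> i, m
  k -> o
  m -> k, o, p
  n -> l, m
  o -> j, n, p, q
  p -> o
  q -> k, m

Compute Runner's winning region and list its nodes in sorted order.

A0 = {l}
A1: add {n} — n (Runner) has n→l.
A2: add {i} — i (Runner) has i→n.
A3: add {j} — j (Runner) has j→i.
A4 = A3; e.g. k (Runner) has no edge into A3. Fixed point.
Runner's winning region = {i, j, l, n}.

i, j, l, n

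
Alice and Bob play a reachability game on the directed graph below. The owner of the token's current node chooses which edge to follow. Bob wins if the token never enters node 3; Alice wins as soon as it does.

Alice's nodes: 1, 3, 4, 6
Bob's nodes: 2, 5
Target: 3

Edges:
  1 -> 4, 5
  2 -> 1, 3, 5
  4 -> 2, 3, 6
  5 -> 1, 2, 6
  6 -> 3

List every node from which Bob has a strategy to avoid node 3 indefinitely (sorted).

2, 5

A0 = {3}
A1: add {4, 6} — 4 (Alice) has 4→3; 6 (Alice) has 6→3.
A2: add {1} — 1 (Alice) has 1→4.
A3 = A2; e.g. 2 (Bob) can still go to 5. Fixed point.
Alice's attractor = {1, 3, 4, 6}; Bob avoids the target exactly from the complement.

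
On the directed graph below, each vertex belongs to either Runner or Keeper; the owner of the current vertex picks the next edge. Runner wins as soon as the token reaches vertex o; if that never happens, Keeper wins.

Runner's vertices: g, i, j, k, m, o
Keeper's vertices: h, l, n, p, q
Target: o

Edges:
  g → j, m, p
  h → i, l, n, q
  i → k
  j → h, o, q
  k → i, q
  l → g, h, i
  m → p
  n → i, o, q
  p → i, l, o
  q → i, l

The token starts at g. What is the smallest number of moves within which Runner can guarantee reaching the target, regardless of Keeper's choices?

2

A0 = {o}
A1: add {j} — j (Runner) has j→o.
A2: add {g} — g (Runner) has g→j.
A3 = A2; e.g. h (Keeper) can still go to i. Fixed point.
g enters the attractor at level 2, so Runner can force the target in 2 moves from there.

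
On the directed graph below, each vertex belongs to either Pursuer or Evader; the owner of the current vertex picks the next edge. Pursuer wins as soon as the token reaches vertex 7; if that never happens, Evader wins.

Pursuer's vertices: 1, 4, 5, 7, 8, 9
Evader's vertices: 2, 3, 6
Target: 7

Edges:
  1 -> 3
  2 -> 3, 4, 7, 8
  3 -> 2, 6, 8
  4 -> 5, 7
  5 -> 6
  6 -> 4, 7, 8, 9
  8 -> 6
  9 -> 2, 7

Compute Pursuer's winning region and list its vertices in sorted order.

4, 7, 9

A0 = {7}
A1: add {4, 9} — 4 (Pursuer) has 4→7; 9 (Pursuer) has 9→7.
A2 = A1; e.g. 1 (Pursuer) has no edge into A1. Fixed point.
Pursuer's winning region = {4, 7, 9}.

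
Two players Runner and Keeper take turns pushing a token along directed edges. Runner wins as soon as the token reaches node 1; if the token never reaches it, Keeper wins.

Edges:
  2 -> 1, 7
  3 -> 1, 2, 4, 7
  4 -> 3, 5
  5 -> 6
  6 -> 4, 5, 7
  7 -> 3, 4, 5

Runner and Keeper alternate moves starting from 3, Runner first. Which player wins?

Runner

Track states (vertex, player-to-move).
A0 = {(1,Runner), (1,Keeper)}
A1: add {(2,Runner), (3,Runner)}.
(3,Runner) ∈ A1 ⇒ Runner forces the target.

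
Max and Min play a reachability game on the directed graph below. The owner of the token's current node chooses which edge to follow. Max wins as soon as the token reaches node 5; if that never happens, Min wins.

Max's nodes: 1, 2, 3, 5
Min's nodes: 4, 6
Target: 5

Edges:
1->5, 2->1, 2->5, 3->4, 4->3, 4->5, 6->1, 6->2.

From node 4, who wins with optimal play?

Min

A0 = {5}
A1: add {1, 2} — 1 (Max) has 1→5; 2 (Max) has 2→5.
A2: add {6} — 6 (Min): all of {1, 2} already in.
A3 = A2; e.g. 3 (Max) has no edge into A2. Fixed point.
4 never enters the attractor, so Min can avoid the target forever.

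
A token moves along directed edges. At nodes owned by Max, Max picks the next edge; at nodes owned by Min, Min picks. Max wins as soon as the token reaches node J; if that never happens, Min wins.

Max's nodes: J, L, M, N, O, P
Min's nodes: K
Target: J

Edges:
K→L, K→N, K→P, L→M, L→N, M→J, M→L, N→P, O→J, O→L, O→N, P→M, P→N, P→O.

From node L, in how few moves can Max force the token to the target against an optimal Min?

2

A0 = {J}
A1: add {M, O} — M (Max) has M→J; O (Max) has O→J.
A2: add {L, P} — L (Max) has L→M; P (Max) has P→M.
L enters the attractor at level 2, so Max can force the target in 2 moves from there.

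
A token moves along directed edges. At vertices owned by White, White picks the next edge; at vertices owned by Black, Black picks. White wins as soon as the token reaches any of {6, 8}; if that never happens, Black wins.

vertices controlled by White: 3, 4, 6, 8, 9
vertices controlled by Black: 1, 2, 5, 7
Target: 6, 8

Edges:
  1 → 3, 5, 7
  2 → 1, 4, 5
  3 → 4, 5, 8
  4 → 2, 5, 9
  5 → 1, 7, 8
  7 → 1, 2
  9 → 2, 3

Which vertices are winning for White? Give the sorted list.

3, 4, 6, 8, 9

A0 = {6, 8}
A1: add {3} — 3 (White) has 3→8.
A2: add {9} — 9 (White) has 9→3.
A3: add {4} — 4 (White) has 4→9.
A4 = A3; e.g. 1 (Black) can still go to 5. Fixed point.
White's winning region = {3, 4, 6, 8, 9}.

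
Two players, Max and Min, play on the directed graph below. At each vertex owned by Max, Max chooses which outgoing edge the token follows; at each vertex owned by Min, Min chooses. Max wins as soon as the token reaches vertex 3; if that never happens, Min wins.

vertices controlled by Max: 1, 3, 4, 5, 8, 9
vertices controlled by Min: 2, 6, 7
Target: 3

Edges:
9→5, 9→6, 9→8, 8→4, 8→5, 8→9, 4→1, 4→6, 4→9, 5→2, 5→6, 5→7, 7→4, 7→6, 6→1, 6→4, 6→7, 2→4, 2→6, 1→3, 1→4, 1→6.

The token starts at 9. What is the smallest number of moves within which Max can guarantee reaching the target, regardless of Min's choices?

4

A0 = {3}
A1: add {1} — 1 (Max) has 1→3.
A2: add {4} — 4 (Max) has 4→1.
A3: add {8} — 8 (Max) has 8→4.
A4: add {9} — 9 (Max) has 9→8.
A5 = A4; e.g. 2 (Min) can still go to 6. Fixed point.
9 enters the attractor at level 4, so Max can force the target in 4 moves from there.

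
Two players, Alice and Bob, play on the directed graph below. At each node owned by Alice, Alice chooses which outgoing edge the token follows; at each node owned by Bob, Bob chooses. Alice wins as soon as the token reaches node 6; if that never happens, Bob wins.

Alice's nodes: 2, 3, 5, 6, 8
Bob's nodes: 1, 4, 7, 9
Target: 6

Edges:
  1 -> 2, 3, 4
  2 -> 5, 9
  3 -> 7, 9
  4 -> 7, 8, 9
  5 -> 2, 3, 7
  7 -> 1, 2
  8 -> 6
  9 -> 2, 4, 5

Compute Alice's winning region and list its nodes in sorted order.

6, 8

A0 = {6}
A1: add {8} — 8 (Alice) has 8→6.
A2 = A1; e.g. 1 (Bob) can still go to 2. Fixed point.
Alice's winning region = {6, 8}.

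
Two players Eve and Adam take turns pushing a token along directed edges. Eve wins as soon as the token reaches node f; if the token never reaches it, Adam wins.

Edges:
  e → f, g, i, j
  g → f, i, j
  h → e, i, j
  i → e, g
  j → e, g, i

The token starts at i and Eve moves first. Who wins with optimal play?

Adam

Track states (vertex, player-to-move).
A0 = {(f,Eve), (f,Adam)}
A1: add {(e,Eve), (g,Eve)}.
A2: add {(i,Adam)}.
A3: add {(h,Eve), (j,Eve)}.
A4 = A3; e.g. (e,Adam) stays out. (i,Eve) never enters ⇒ Adam avoids the target.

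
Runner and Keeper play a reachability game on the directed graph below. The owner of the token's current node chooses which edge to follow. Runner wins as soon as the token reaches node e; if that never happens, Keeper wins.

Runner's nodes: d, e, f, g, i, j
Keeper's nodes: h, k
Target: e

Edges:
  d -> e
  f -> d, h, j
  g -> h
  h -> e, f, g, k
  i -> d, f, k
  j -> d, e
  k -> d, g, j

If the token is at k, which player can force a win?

Keeper

A0 = {e}
A1: add {d, j} — d (Runner) has d→e; j (Runner) has j→e.
A2: add {f, i} — f (Runner) has f→d; i (Runner) has i→d.
A3 = A2; e.g. g (Runner) has no edge into A2. Fixed point.
k never enters the attractor, so Keeper can avoid the target forever.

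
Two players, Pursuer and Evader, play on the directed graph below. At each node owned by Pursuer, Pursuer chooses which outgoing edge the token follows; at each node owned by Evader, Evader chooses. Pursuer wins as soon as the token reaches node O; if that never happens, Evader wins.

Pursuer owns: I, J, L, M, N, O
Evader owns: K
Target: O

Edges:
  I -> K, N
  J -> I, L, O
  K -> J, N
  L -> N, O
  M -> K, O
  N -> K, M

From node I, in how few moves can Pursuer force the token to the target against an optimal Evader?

A0 = {O}
A1: add {J, L, M} — J (Pursuer) has J→O; L (Pursuer) has L→O; M (Pursuer) has M→O.
A2: add {N} — N (Pursuer) has N→M.
A3: add {I, K} — I (Pursuer) has I→N; K (Evader): all of {J, N} already in.
A3 = all vertices. Fixed point.
I enters the attractor at level 3, so Pursuer can force the target in 3 moves from there.

3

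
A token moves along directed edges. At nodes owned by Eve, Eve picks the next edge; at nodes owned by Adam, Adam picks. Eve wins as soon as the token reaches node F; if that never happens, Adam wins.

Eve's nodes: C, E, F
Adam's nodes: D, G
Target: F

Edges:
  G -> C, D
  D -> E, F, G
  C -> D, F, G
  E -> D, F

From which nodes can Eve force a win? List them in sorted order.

C, E, F

A0 = {F}
A1: add {C, E} — C (Eve) has C→F; E (Eve) has E→F.
A2 = A1; e.g. D (Adam) can still go to G. Fixed point.
Eve's winning region = {C, E, F}.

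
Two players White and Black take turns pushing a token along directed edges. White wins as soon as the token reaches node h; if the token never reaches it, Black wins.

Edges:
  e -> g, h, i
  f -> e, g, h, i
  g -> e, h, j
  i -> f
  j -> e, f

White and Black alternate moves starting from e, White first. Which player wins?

Track states (vertex, player-to-move).
A0 = {(h,White), (h,Black)}
A1: add {(e,White), (f,White), (g,White)}.
(e,White) ∈ A1 ⇒ White forces the target.

White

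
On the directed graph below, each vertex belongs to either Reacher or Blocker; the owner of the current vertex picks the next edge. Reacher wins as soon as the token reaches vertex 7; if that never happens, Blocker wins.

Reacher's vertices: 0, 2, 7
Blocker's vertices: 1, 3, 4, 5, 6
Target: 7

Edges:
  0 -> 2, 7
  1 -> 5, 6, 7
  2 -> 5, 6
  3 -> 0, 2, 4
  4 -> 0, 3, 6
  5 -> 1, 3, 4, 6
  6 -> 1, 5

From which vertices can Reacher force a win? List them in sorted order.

0, 7

A0 = {7}
A1: add {0} — 0 (Reacher) has 0→7.
A2 = A1; e.g. 1 (Blocker) can still go to 5. Fixed point.
Reacher's winning region = {0, 7}.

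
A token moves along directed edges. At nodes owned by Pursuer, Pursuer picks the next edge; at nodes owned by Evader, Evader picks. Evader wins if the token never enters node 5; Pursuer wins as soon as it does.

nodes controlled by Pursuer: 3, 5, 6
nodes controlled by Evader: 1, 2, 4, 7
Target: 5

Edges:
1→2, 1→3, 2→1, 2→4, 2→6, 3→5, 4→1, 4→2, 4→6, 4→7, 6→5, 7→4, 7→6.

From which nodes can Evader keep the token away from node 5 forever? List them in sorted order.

1, 2, 4, 7

A0 = {5}
A1: add {3, 6} — 3 (Pursuer) has 3→5; 6 (Pursuer) has 6→5.
A2 = A1; e.g. 1 (Evader) can still go to 2. Fixed point.
Pursuer's attractor = {3, 5, 6}; Evader avoids the target exactly from the complement.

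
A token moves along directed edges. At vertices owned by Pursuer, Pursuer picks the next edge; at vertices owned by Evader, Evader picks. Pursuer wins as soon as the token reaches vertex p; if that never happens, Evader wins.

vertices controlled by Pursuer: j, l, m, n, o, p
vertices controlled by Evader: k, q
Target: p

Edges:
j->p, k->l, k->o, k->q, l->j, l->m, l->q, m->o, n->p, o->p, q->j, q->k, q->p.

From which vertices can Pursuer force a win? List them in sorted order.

A0 = {p}
A1: add {j, n, o} — j (Pursuer) has j→p; n (Pursuer) has n→p; o (Pursuer) has o→p.
A2: add {l, m} — l (Pursuer) has l→j; m (Pursuer) has m→o.
A3 = A2; e.g. k (Evader) can still go to q. Fixed point.
Pursuer's winning region = {j, l, m, n, o, p}.

j, l, m, n, o, p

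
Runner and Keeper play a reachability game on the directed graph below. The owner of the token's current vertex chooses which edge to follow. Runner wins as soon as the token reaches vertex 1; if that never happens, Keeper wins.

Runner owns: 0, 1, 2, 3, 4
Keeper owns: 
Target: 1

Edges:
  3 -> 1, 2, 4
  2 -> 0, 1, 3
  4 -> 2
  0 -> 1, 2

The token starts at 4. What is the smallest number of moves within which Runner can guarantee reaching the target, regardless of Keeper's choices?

2

A0 = {1}
A1: add {0, 2, 3} — 0 (Runner) has 0→1; 2 (Runner) has 2→1; 3 (Runner) has 3→1.
A2: add {4} — 4 (Runner) has 4→2.
A2 = all vertices. Fixed point.
4 enters the attractor at level 2, so Runner can force the target in 2 moves from there.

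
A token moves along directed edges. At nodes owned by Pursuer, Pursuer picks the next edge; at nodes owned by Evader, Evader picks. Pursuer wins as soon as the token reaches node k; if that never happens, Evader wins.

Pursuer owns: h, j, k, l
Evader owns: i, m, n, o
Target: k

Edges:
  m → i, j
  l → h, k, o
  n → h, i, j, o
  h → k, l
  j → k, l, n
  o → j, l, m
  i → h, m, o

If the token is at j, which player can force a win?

Pursuer

A0 = {k}
A1: add {h, j, l} — h (Pursuer) has h→k; j (Pursuer) has j→k; l (Pursuer) has l→k.
A2 = A1; e.g. i (Evader) can still go to m. Fixed point.
j ∈ A1, so Pursuer can force the target.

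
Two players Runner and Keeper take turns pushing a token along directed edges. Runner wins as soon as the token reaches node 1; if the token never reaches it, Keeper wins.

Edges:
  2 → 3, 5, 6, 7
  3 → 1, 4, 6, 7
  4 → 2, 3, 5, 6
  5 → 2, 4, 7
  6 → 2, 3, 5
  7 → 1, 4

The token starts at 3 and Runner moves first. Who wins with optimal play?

Track states (vertex, player-to-move).
A0 = {(1,Runner), (1,Keeper)}
A1: add {(3,Runner), (7,Runner)}.
(3,Runner) ∈ A1 ⇒ Runner forces the target.

Runner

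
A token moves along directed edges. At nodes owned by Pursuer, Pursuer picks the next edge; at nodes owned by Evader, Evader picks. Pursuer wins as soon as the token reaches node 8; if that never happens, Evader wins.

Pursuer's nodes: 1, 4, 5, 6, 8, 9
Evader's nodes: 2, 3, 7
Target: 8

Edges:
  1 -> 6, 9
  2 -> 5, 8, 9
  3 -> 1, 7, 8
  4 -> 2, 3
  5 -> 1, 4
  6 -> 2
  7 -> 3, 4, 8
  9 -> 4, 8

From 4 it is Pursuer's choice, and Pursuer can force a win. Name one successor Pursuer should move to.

2

A0 = {8}
A1: add {9} — 9 (Pursuer) has 9→8.
A2: add {1} — 1 (Pursuer) has 1→9.
A3: add {5} — 5 (Pursuer) has 5→1.
A4: add {2} — 2 (Evader): all of {5, 8, 9} already in.
A5: add {4, 6} — 4 (Pursuer) has 4→2; 6 (Pursuer) has 6→2.
A6 = A5; e.g. 3 (Evader) can still go to 7. Fixed point.
From 4, successor 2 is in the attractor (rank 4); the other successor 3 is not.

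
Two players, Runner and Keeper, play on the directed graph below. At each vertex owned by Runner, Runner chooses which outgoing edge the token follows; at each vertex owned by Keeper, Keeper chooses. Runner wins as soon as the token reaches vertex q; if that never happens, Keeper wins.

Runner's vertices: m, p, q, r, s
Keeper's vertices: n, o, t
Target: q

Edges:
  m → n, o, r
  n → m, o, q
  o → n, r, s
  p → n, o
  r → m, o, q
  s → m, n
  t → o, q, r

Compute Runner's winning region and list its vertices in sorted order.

A0 = {q}
A1: add {r} — r (Runner) has r→q.
A2: add {m} — m (Runner) has m→r.
A3: add {s} — s (Runner) has s→m.
A4 = A3; e.g. n (Keeper) can still go to o. Fixed point.
Runner's winning region = {m, q, r, s}.

m, q, r, s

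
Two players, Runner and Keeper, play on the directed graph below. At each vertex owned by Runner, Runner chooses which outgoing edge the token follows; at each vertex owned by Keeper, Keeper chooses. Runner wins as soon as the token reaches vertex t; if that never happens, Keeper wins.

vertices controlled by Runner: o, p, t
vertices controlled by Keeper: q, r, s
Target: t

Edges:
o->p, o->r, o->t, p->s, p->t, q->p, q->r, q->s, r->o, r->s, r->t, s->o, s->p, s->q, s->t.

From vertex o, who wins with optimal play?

A0 = {t}
A1: add {o, p} — o (Runner) has o→t; p (Runner) has p→t.
A2 = A1; e.g. q (Keeper) can still go to r. Fixed point.
o ∈ A1, so Runner can force the target.

Runner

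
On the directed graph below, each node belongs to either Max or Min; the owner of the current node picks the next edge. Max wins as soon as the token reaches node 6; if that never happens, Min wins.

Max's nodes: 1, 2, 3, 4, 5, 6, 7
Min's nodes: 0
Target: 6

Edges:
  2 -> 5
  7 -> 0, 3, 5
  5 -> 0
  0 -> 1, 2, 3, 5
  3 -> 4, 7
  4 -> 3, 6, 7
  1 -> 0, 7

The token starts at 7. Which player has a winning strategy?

A0 = {6}
A1: add {4} — 4 (Max) has 4→6.
A2: add {3} — 3 (Max) has 3→4.
A3: add {7} — 7 (Max) has 7→3.
7 ∈ A3, so Max can force the target.

Max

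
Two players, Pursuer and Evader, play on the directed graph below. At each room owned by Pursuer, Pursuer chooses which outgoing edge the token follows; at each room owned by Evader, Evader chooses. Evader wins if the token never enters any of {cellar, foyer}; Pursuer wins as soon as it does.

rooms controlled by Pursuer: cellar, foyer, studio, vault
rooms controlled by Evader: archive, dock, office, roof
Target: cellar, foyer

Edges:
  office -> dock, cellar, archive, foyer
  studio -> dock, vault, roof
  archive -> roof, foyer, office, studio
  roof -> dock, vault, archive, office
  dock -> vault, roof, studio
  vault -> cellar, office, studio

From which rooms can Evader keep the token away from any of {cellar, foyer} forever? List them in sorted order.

archive, dock, office, roof

A0 = {cellar, foyer}
A1: add {vault} — vault (Pursuer) has vault→cellar.
A2: add {studio} — studio (Pursuer) has studio→vault.
A3 = A2; e.g. dock (Evader) can still go to roof. Fixed point.
Pursuer's attractor = {cellar, foyer, studio, vault}; Evader avoids the target exactly from the complement.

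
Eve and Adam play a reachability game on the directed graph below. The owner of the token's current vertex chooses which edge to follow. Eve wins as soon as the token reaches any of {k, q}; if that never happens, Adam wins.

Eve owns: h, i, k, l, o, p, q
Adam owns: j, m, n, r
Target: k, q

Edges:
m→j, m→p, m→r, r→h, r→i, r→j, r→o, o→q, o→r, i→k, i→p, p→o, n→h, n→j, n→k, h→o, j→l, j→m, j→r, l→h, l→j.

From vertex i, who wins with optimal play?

Eve

A0 = {k, q}
A1: add {i, o} — i (Eve) has i→k; o (Eve) has o→q.
i ∈ A1, so Eve can force the target.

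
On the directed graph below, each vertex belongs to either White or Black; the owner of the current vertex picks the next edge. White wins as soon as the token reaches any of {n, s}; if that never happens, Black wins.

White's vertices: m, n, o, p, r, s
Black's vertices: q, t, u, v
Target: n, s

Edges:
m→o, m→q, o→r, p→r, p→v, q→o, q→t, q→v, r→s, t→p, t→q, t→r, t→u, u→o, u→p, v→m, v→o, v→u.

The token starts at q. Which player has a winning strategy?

Black

A0 = {n, s}
A1: add {r} — r (White) has r→s.
A2: add {o, p} — o (White) has o→r; p (White) has p→r.
A3: add {m, u} — m (White) has m→o; u (Black): all of {o, p} already in.
A4: add {v} — v (Black): all of {m, o, u} already in.
A5 = A4; e.g. q (Black) can still go to t. Fixed point.
q never enters the attractor, so Black can avoid the target forever.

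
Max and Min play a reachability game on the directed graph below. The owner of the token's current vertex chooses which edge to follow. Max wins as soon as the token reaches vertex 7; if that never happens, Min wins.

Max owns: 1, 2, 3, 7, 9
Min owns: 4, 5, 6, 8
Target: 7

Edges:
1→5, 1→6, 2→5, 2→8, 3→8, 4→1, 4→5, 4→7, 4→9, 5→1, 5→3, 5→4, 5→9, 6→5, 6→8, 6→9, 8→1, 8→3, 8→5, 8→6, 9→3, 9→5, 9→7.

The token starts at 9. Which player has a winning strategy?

Max

A0 = {7}
A1: add {9} — 9 (Max) has 9→7.
A2 = A1; e.g. 1 (Max) has no edge into A1. Fixed point.
9 ∈ A1, so Max can force the target.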